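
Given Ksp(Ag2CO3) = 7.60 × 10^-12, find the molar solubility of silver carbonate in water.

s ≈ 1.24 x 10^-4 M

Ag2CO3(s) ⇌ 2 Ag^+ + CO3^2-
Ksp = [Ag^+]^2[CO3^2-]
Let s = molar solubility. Then [Ag^+] = 2s and [CO3^2-] = s.
Ksp = (2s)^2s = 4s^3
s = (7.60 × 10^-12 / 4)^(1/3) = 1.24 × 10^-4 M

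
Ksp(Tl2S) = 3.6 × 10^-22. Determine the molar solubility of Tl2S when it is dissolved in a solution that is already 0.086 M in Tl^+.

Tl2S(s) <=> 2 Tl^+ + S^2-
Ksp = [Tl^+]^2[S^2-]
Let s be the molar solubility in this solution. [Tl^+] = 0.086 + 2s ≈ 0.086, [S^2-] = s (Ksp is small, so little additional dissolves).
Ksp ≈ (0.086)^2 × s
s = 4.9 × 10^-20 M
Check: 2s = 9.7 × 10^-20 ≪ 0.086, so the approximation is valid.

4.9 x 10^-20 M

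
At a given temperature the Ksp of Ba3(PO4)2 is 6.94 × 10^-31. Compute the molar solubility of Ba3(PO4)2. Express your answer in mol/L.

Ba3(PO4)2(s) ⇌ 3 Ba^2+ + 2 PO4^3-
Ksp = [Ba^2+]^3[PO4^3-]^2
For each mole of Ba3(PO4)2 that dissolves: [Ba^2+] = 3s, [PO4^3-] = 2s.
Substituting: Ksp = (3s)^3(2s)^2 = 108s^5
s^5 = 6.94 × 10^-31 / 108, so s = 3.64 × 10^-7 M

3.64 x 10^-7 M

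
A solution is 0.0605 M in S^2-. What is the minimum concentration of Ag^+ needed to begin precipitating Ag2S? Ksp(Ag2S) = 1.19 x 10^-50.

Ag2S(s) <=> 2 Ag^+ + S^2-
Ksp = [Ag^+]^2[S^2-]
Precipitation begins when Q = Ksp. With [S^2-] = 0.0605 M:
1.19 x 10^-50 = (0.0605) × [Ag^+]^2
[Ag^+] = (1.19 x 10^-50 / 6.05 × 10^-2)^(1/2) = 4.44 x 10^-25 M

4.44 × 10^-25 M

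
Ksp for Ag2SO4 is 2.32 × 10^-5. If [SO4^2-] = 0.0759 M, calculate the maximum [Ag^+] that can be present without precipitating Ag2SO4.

[Ag^+] = 1.75 × 10^-2 M

Ag2SO4(s) <=> 2 Ag^+ + SO4^2-
Ksp = [Ag^+]^2[SO4^2-]
Precipitation begins when Q = Ksp. With [SO4^2-] = 0.0759 M:
2.32 × 10^-5 = (0.0759) × [Ag^+]^2
[Ag^+] = (2.32 × 10^-5 / 7.59 x 10^-2)^(1/2) = 1.75 × 10^-2 M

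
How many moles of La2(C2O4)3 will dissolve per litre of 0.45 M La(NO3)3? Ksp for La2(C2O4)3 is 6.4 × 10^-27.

La2(C2O4)3(s) <=> 2 La^3+(aq) + 3 C2O4^2-(aq)
Ksp = [La^3+]^2[C2O4^2-]^3
If s mol/L dissolves here, [La^3+] = 0.45 + 2s ≈ 0.45, [C2O4^2-] = 3s (common-ion effect: La^3+ is already 0.45 M).
Ksp ≈ (0.45)^2 × (3s)^3
s = 1.1 x 10^-9 M
Check: 2s = 2.1 x 10^-9 ≪ 0.45, so the approximation is valid.

1.1 x 10^-9 M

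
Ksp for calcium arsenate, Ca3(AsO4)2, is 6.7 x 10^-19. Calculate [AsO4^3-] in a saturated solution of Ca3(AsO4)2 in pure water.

Ca3(AsO4)2(s) ⇌ 3 Ca^2+(aq) + 2 AsO4^3-(aq)
Ksp = [Ca^2+]^3[AsO4^3-]^2
For each mole of Ca3(AsO4)2 that dissolves: [Ca^2+] = 3s, [AsO4^3-] = 2s.
Ksp = (3s)^3(2s)^2 = 108s^5
Solving, s = (6.7 x 10^-19/108)^(1/5) = 9.09 x 10^-5 M
[AsO4^3-] = 2s = 1.8 × 10^-4 M

1.8e-4 M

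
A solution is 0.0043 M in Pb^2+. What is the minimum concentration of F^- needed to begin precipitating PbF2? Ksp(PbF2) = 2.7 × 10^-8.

2.5 × 10^-3 M

PbF2(s) ⇌ Pb^2+ + 2 F^-
Ksp = [Pb^2+][F^-]^2
Precipitation begins when Q = Ksp. With [Pb^2+] = 0.0043 M:
2.7 × 10^-8 = (0.0043) × [F^-]^2
[F^-] = (2.7 × 10^-8 / 4.3 x 10^-3)^(1/2) = 2.5 × 10^-3 M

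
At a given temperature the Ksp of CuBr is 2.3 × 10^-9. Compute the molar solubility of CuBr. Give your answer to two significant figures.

s ≈ 4.8 x 10^-5 M

CuBr(s) <=> Cu^+ + Br^-
Ksp = [Cu^+][Br^-]
Let s = molar solubility. Then [Cu^+] = s and [Br^-] = s.
Ksp = s^2
s = (2.3 × 10^-9)^(1/2) = 4.8 × 10^-5 M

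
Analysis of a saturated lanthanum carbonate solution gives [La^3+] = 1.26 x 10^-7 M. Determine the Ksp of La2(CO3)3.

La2(CO3)3(s) ⇌ 2 La^3+ + 3 CO3^2-
Stoichiometry gives [CO3^2-] = (3/2)[La^3+] = 1.890 x 10^-7 M.
Ksp = [La^3+]^2[CO3^2-]^3
Ksp = (1.26 x 10^-7)^2 × (1.890 × 10^-7)^3 = 1.07 × 10^-34

Ksp ≈ 1.07 × 10^-34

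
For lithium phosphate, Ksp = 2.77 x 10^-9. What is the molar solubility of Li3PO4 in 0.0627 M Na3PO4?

Li3PO4(s) <=> 3 Li^+(aq) + PO4^3-(aq)
Ksp = [Li^+]^3[PO4^3-]
Let s be the molar solubility in this solution. [Li^+] = 3s, [PO4^3-] = 0.0627 + s ≈ 0.0627 (since PO4^3- from Na3PO4 dominates).
Ksp ≈ (3s)^3 × 0.0627
s = 1.18 × 10^-3 M
Check: s = 1.2 × 10^-3 ≪ 0.0627, so the approximation is valid.

1.18 x 10^-3 M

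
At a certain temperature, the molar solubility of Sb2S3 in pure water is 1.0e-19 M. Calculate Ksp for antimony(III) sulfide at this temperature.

1.1 x 10^-93

Sb2S3(s) ⇌ 2 Sb^3+ + 3 S^2-
With molar solubility s: [Sb^3+] = 2s, [S^2-] = 3s.
Ksp = [Sb^3+]^2[S^2-]^3
Ksp = (2s)^2(3s)^3 = 108s^5
Ksp = 108 × (1.0 × 10^-19)^5 = 1.1 × 10^-93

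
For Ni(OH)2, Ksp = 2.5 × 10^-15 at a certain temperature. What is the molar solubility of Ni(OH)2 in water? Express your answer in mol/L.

8.5e-6 M

Ni(OH)2(s) ⇌ Ni^2+(aq) + 2 OH^-(aq)
Ksp = [Ni^2+][OH^-]^2
If s mol/L of Ni(OH)2 dissolves, [Ni^2+] = s and [OH^-] = 2s.
Ksp = s(2s)^2 = 4s^3
Solving, s = (2.5 × 10^-15/4)^(1/3) = 8.5 x 10^-6 M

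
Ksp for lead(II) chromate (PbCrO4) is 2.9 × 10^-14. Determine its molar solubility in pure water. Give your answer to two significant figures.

s ≈ 1.7 x 10^-7 M

PbCrO4(s) ⇌ Pb^2+(aq) + CrO4^2-(aq)
Ksp = [Pb^2+][CrO4^2-]
If s mol/L of PbCrO4 dissolves, [Pb^2+] = s and [CrO4^2-] = s.
Ksp = s × s = s^2
s = (2.9 × 10^-14)^(1/2) = 1.7 x 10^-7 M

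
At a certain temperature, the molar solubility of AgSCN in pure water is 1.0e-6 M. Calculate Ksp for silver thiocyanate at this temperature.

Ksp ≈ 1.0 × 10^-12

AgSCN(s) <=> Ag^+ + SCN^-
For each mole of AgSCN that dissolves: [Ag^+] = s, [SCN^-] = s.
Ksp = [Ag^+][SCN^-]
Ksp = (s)(s) = s^2
With s = 1.0 x 10^-6: Ksp = 1.0 × 10^-12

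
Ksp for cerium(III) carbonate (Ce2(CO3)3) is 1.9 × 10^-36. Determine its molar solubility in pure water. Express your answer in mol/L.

s = 2.8e-8 M

Ce2(CO3)3(s) <=> 2 Ce^3+(aq) + 3 CO3^2-(aq)
Ksp = [Ce^3+]^2[CO3^2-]^3
If s mol/L of Ce2(CO3)3 dissolves, [Ce^3+] = 2s and [CO3^2-] = 3s.
Ksp = (2s)^2(3s)^3 = 108s^5
Solving, s = (1.9 × 10^-36/108)^(1/5) = 2.8 × 10^-8 M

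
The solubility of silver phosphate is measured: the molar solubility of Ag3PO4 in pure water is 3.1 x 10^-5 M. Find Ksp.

Ag3PO4(s) ⇌ 3 Ag^+ + PO4^3-
For each mole of Ag3PO4 that dissolves: [Ag^+] = 3s, [PO4^3-] = s.
Ksp = [Ag^+]^3[PO4^3-]
Substituting: Ksp = (3s)^3s = 27s^4
With s = 3.1 x 10^-5: Ksp = 2.5 × 10^-17

2.5 x 10^-17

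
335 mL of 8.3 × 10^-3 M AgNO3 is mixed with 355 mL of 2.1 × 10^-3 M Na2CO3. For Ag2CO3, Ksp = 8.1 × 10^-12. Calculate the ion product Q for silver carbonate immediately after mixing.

Q ≈ 1.8 x 10^-8

Total volume = 335 + 355 = 690 mL.
[Ag^+] = 8.3 × 10^-3 × (335/690) = 4.03 x 10^-3 M
[CO3^2-] = 2.1 × 10^-3 × (355/690) = 1.08 × 10^-3 M
Ag2CO3(s) <=> 2 Ag^+ + CO3^2-, so Q = [Ag^+]^2[CO3^2-]
Q = (4.03 x 10^-3)^2(1.08 × 10^-3) = 1.8 × 10^-8
Q > Ksp, so Ag2CO3 will precipitate.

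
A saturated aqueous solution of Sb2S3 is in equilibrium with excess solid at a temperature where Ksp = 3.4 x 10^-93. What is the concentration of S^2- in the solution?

[S^2-] ≈ 3.8 x 10^-19 M

Sb2S3(s) ⇌ 2 Sb^3+(aq) + 3 S^2-(aq)
Ksp = [Sb^3+]^2[S^2-]^3
Let s = molar solubility. Then [Sb^3+] = 2s and [S^2-] = 3s.
Ksp = (2s)^2(3s)^3 = 108s^5
s^5 = 3.4 x 10^-93 / 108, so s = 1.26 x 10^-19 M
[S^2-] = 3s = 3.8 × 10^-19 M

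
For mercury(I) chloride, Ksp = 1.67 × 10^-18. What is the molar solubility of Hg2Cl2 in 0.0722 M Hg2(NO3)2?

Hg2Cl2(s) <=> Hg2^2+ + 2 Cl^-
Ksp = [Hg2^2+][Cl^-]^2
Let s be the molar solubility in this solution. [Hg2^2+] = 0.0722 + s ≈ 0.0722, [Cl^-] = 2s (since Hg2^2+ from Hg2(NO3)2 dominates).
Ksp ≈ 0.0722 × (2s)^2
s = 2.40 × 10^-9 M
Check: s = 2.4 × 10^-9 ≪ 0.0722, so the approximation is valid.

s ≈ 2.40e-9 M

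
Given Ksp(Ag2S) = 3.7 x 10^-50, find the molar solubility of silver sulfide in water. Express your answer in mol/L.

Ag2S(s) <=> 2 Ag^+(aq) + S^2-(aq)
Ksp = [Ag^+]^2[S^2-]
With molar solubility s: [Ag^+] = 2s, [S^2-] = s.
Substituting: Ksp = (2s)^2s = 4s^3
Solving, s = (3.7 x 10^-50/4)^(1/3) = 2.1 × 10^-17 M

2.1e-17 M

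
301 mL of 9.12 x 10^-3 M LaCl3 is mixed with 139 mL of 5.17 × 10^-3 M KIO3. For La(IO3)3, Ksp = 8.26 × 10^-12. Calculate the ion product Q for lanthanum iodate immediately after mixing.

Q = 2.72e-11

Total volume = 301 + 139 = 440 mL.
[La^3+] = 9.12 × 10^-3 × (301/440) = 6.239 x 10^-3 M
[IO3^-] = 5.17 × 10^-3 × (139/440) = 1.633 × 10^-3 M
La(IO3)3(s) ⇌ La^3+(aq) + 3 IO3^-(aq), so Q = [La^3+][IO3^-]^3
Q = (6.239 x 10^-3)(1.633 x 10^-3)^3 = 2.72 × 10^-11
Q > Ksp, so La(IO3)3 will precipitate.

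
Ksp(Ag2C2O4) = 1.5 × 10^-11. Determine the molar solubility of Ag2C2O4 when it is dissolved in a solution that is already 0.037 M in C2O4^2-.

1.0 × 10^-5 M

Ag2C2O4(s) ⇌ 2 Ag^+ + C2O4^2-
Ksp = [Ag^+]^2[C2O4^2-]
Let s = moles of Ag2C2O4 that dissolve per litre. [Ag^+] = 2s, [C2O4^2-] = 0.037 + s ≈ 0.037 (common-ion effect: C2O4^2- is already 0.037 M).
Ksp ≈ (2s)^2 × 0.037
s = 1.0 x 10^-5 M
Check: s = 1.0 × 10^-5 ≪ 0.037, so the approximation is valid.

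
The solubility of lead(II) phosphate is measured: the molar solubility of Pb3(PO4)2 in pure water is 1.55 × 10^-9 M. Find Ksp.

Pb3(PO4)2(s) <=> 3 Pb^2+(aq) + 2 PO4^3-(aq)
For each mole of Pb3(PO4)2 that dissolves: [Pb^2+] = 3s, [PO4^3-] = 2s.
Ksp = [Pb^2+]^3[PO4^3-]^2
So Ksp = (3s)^3 × (2s)^2 = 108s^5
With s = 1.55 × 10^-9: Ksp = 9.66 × 10^-43

Ksp = 9.66 x 10^-43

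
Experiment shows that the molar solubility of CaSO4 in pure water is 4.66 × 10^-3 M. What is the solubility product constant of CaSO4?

Ksp = 2.17 × 10^-5

CaSO4(s) <=> Ca^2+ + SO4^2-
With molar solubility s: [Ca^2+] = s, [SO4^2-] = s.
Ksp = [Ca^2+][SO4^2-]
Ksp = (s)(s) = s^2
Ksp = (4.66 × 10^-3)^2 = 2.17 × 10^-5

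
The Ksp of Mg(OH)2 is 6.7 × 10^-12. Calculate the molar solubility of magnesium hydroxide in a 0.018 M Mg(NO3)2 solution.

Mg(OH)2(s) <=> Mg^2+(aq) + 2 OH^-(aq)
Ksp = [Mg^2+][OH^-]^2
If s mol/L dissolves here, [Mg^2+] = 0.018 + s ≈ 0.018, [OH^-] = 2s (Ksp is small, so little additional dissolves).
Ksp ≈ 0.018 × (2s)^2
s = 9.6 × 10^-6 M
Check: s = 9.6 × 10^-6 ≪ 0.018, so the approximation is valid.

s = 9.6e-6 M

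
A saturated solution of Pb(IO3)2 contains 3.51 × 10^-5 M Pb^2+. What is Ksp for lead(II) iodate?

Pb(IO3)2(s) ⇌ Pb^2+ + 2 IO3^-
Stoichiometry gives [IO3^-] = (2/1)[Pb^2+] = 7.020 × 10^-5 M.
Ksp = [Pb^2+][IO3^-]^2
Ksp = 3.51 × 10^-5 × (7.020 × 10^-5)^2 = 1.73 × 10^-13

1.73 x 10^-13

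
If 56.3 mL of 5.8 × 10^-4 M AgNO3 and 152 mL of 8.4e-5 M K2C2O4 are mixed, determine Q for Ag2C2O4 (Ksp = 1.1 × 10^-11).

Q ≈ 1.5e-12

Total volume = 56.3 + 152 = 208.3 mL.
[Ag^+] = 5.8 × 10^-4 × (56.3/208.3) = 1.57 × 10^-4 M
[C2O4^2-] = 8.4 × 10^-5 × (152/208.3) = 6.13 × 10^-5 M
Ag2C2O4(s) ⇌ 2 Ag^+(aq) + C2O4^2-(aq), so Q = [Ag^+]^2[C2O4^2-]
Q = (1.57 × 10^-4)^2(6.13 × 10^-5) = 1.5 x 10^-12
Q < Ksp, so no precipitate of Ag2C2O4 forms.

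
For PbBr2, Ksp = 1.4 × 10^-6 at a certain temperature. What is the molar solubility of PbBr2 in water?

PbBr2(s) ⇌ Pb^2+(aq) + 2 Br^-(aq)
Ksp = [Pb^2+][Br^-]^2
For each mole of PbBr2 that dissolves: [Pb^2+] = s, [Br^-] = 2s.
Substituting: Ksp = s(2s)^2 = 4s^3
Solving, s = (1.4 × 10^-6/4)^(1/3) = 7.0 × 10^-3 M

s = 7.0 × 10^-3 M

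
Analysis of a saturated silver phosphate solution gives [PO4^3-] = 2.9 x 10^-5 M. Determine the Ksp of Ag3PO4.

Ksp = 1.9 × 10^-17

Ag3PO4(s) ⇌ 3 Ag^+ + PO4^3-
Stoichiometry gives [Ag^+] = (3/1)[PO4^3-] = 8.70 × 10^-5 M.
Ksp = [Ag^+]^3[PO4^3-]
Ksp = (8.70 × 10^-5)^3 × 2.9 × 10^-5 = 1.9 × 10^-17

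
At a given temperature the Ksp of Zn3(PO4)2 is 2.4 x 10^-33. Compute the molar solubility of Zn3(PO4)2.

s = 1.2 × 10^-7 M

Zn3(PO4)2(s) ⇌ 3 Zn^2+(aq) + 2 PO4^3-(aq)
Ksp = [Zn^2+]^3[PO4^3-]^2
If s mol/L of Zn3(PO4)2 dissolves, [Zn^2+] = 3s and [PO4^3-] = 2s.
Ksp = (3s)^3(2s)^2 = 108s^5
Solving, s = (2.4 x 10^-33/108)^(1/5) = 1.2 × 10^-7 M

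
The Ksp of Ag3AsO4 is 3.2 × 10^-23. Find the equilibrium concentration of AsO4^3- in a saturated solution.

Ag3AsO4(s) ⇌ 3 Ag^+ + AsO4^3-
Ksp = [Ag^+]^3[AsO4^3-]
With molar solubility s: [Ag^+] = 3s, [AsO4^3-] = s.
Ksp = (3s)^3s = 27s^4
Solving, s = (3.2 × 10^-23/27)^(1/4) = 1.04 × 10^-6 M
[AsO4^3-] = s = 1.0 × 10^-6 M

1.0 × 10^-6 M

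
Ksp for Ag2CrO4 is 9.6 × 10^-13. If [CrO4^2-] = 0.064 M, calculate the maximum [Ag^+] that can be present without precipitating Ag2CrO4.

[Ag^+] = 3.9 × 10^-6 M

Ag2CrO4(s) ⇌ 2 Ag^+ + CrO4^2-
Ksp = [Ag^+]^2[CrO4^2-]
Precipitation begins when Q = Ksp. With [CrO4^2-] = 0.064 M:
9.6 × 10^-13 = (0.064) × [Ag^+]^2
[Ag^+] = (9.6 × 10^-13 / 6.4 × 10^-2)^(1/2) = 3.9 × 10^-6 M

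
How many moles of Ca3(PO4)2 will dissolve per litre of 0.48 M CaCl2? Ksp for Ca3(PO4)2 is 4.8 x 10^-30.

Ca3(PO4)2(s) ⇌ 3 Ca^2+ + 2 PO4^3-
Ksp = [Ca^2+]^3[PO4^3-]^2
Let s = moles of Ca3(PO4)2 that dissolve per litre. [Ca^2+] = 0.48 + 3s ≈ 0.48, [PO4^3-] = 2s (Ksp is small, so little additional dissolves).
Ksp ≈ (0.48)^3 × (2s)^2
s = 3.3 × 10^-15 M
Check: 3s = 9.9 × 10^-15 ≪ 0.48, so the approximation is valid.

s ≈ 3.3 × 10^-15 M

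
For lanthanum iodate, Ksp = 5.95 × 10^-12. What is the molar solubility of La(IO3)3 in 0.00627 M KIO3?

2.41 × 10^-5 M

La(IO3)3(s) ⇌ La^3+(aq) + 3 IO3^-(aq)
Ksp = [La^3+][IO3^-]^3
Let s = moles of La(IO3)3 that dissolve per litre. [La^3+] = s, [IO3^-] = 0.00627 + 3s ≈ 0.00627 (since IO3^- from KIO3 dominates).
Ksp ≈ s × (0.00627)^3
s = 2.41 x 10^-5 M
Check: 3s = 7.2 x 10^-5 ≪ 0.00627, so the approximation is valid.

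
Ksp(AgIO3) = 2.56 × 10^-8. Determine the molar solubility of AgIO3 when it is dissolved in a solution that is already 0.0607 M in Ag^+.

AgIO3(s) ⇌ Ag^+ + IO3^-
Ksp = [Ag^+][IO3^-]
Let s = moles of AgIO3 that dissolve per litre. [Ag^+] = 0.0607 + s ≈ 0.0607, [IO3^-] = s (since the Ag^+ already present dominates).
Ksp ≈ 0.0607 × s
s = 4.22 x 10^-7 M
Check: s = 4.2 x 10^-7 ≪ 0.0607, so the approximation is valid.

s = 4.22 x 10^-7 M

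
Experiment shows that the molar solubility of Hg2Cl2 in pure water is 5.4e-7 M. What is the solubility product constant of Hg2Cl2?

Ksp ≈ 6.3e-19

Hg2Cl2(s) ⇌ Hg2^2+ + 2 Cl^-
For each mole of Hg2Cl2 that dissolves: [Hg2^2+] = s, [Cl^-] = 2s.
Ksp = [Hg2^2+][Cl^-]^2
Substituting: Ksp = s(2s)^2 = 4s^3
Ksp = 4 × (5.4 × 10^-7)^3 = 6.3 × 10^-19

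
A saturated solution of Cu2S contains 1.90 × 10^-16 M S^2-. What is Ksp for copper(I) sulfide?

Cu2S(s) ⇌ 2 Cu^+(aq) + S^2-(aq)
Stoichiometry gives [Cu^+] = (2/1)[S^2-] = 3.800 × 10^-16 M.
Ksp = [Cu^+]^2[S^2-]
Ksp = (3.800 x 10^-16)^2 × 1.90 × 10^-16 = 2.74 × 10^-47

Ksp ≈ 2.74e-47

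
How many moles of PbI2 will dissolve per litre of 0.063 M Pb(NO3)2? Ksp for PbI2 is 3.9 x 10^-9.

PbI2(s) ⇌ Pb^2+ + 2 I^-
Ksp = [Pb^2+][I^-]^2
If s mol/L dissolves here, [Pb^2+] = 0.063 + s ≈ 0.063, [I^-] = 2s (since Pb^2+ from Pb(NO3)2 dominates).
Ksp ≈ 0.063 × (2s)^2
s = 1.2 x 10^-4 M
Check: s = 1.2 × 10^-4 ≪ 0.063, so the approximation is valid.

1.2e-4 M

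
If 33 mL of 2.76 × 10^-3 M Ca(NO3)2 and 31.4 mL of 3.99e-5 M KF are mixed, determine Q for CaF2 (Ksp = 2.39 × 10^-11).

5.35e-13

Total volume = 33 + 31.4 = 64.4 mL.
[Ca^2+] = 2.76 × 10^-3 × (33/64.4) = 1.414 x 10^-3 M
[F^-] = 3.99 × 10^-5 × (31.4/64.4) = 1.945 × 10^-5 M
CaF2(s) ⇌ Ca^2+(aq) + 2 F^-(aq), so Q = [Ca^2+][F^-]^2
Q = (1.414 × 10^-3)(1.945 × 10^-5)^2 = 5.35 × 10^-13
Q < Ksp, so no precipitate of CaF2 forms.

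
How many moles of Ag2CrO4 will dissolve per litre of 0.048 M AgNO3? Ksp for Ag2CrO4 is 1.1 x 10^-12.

Ag2CrO4(s) <=> 2 Ag^+(aq) + CrO4^2-(aq)
Ksp = [Ag^+]^2[CrO4^2-]
Let s = moles of Ag2CrO4 that dissolve per litre. [Ag^+] = 0.048 + 2s ≈ 0.048, [CrO4^2-] = s (Ksp is small, so little additional dissolves).
Ksp ≈ (0.048)^2 × s
s = 4.8 x 10^-10 M
Check: 2s = 9.5 x 10^-10 ≪ 0.048, so the approximation is valid.

s = 4.8e-10 M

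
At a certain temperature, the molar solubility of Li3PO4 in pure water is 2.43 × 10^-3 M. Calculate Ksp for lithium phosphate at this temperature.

9.41 × 10^-10

Li3PO4(s) <=> 3 Li^+ + PO4^3-
For each mole of Li3PO4 that dissolves: [Li^+] = 3s, [PO4^3-] = s.
Ksp = [Li^+]^3[PO4^3-]
Ksp = (3s)^3s = 27s^4
With s = 2.43 x 10^-3: Ksp = 9.41 × 10^-10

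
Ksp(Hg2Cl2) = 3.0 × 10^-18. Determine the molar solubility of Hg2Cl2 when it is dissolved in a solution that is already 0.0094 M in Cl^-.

Hg2Cl2(s) ⇌ Hg2^2+ + 2 Cl^-
Ksp = [Hg2^2+][Cl^-]^2
Let s be the molar solubility in this solution. [Hg2^2+] = s, [Cl^-] = 0.0094 + 2s ≈ 0.0094 (common-ion effect: Cl^- is already 0.0094 M).
Ksp ≈ s × (0.0094)^2
s = 3.4 × 10^-14 M
Check: 2s = 6.8 x 10^-14 ≪ 0.0094, so the approximation is valid.

s = 3.4 x 10^-14 M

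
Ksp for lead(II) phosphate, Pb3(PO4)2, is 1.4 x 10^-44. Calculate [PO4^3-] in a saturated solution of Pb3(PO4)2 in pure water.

[PO4^3-] = 1.3e-9 M

Pb3(PO4)2(s) <=> 3 Pb^2+(aq) + 2 PO4^3-(aq)
Ksp = [Pb^2+]^3[PO4^3-]^2
With molar solubility s: [Pb^2+] = 3s, [PO4^3-] = 2s.
So Ksp = (3s)^3 × (2s)^2 = 108s^5
Solving, s = (1.4 x 10^-44/108)^(1/5) = 6.65 × 10^-10 M
[PO4^3-] = 2s = 1.3 x 10^-9 M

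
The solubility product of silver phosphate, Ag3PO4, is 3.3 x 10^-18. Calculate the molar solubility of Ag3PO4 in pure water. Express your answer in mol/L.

Ag3PO4(s) ⇌ 3 Ag^+(aq) + PO4^3-(aq)
Ksp = [Ag^+]^3[PO4^3-]
If s mol/L of Ag3PO4 dissolves, [Ag^+] = 3s and [PO4^3-] = s.
Substituting: Ksp = (3s)^3s = 27s^4
Solving, s = (3.3 x 10^-18/27)^(1/4) = 1.9 × 10^-5 M

s = 1.9 × 10^-5 M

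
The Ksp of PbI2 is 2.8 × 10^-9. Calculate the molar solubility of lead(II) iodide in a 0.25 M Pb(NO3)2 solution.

s = 5.3 x 10^-5 M

PbI2(s) <=> Pb^2+(aq) + 2 I^-(aq)
Ksp = [Pb^2+][I^-]^2
Let s = moles of PbI2 that dissolve per litre. [Pb^2+] = 0.25 + s ≈ 0.25, [I^-] = 2s (since Pb^2+ from Pb(NO3)2 dominates).
Ksp ≈ 0.25 × (2s)^2
s = 5.3 x 10^-5 M
Check: s = 5.3 × 10^-5 ≪ 0.25, so the approximation is valid.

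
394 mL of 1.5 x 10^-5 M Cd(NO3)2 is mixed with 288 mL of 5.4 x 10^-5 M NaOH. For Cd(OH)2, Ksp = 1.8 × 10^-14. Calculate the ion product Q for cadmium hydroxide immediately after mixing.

Q = 4.5e-15

Total volume = 394 + 288 = 682 mL.
[Cd^2+] = 1.5 × 10^-5 × (394/682) = 8.67 × 10^-6 M
[OH^-] = 5.4 × 10^-5 × (288/682) = 2.28 × 10^-5 M
Cd(OH)2(s) ⇌ Cd^2+(aq) + 2 OH^-(aq), so Q = [Cd^2+][OH^-]^2
Q = (8.67 × 10^-6)(2.28 x 10^-5)^2 = 4.5 x 10^-15
Q < Ksp, so no precipitate of Cd(OH)2 forms.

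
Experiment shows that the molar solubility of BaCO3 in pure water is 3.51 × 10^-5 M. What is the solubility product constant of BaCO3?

Ksp = 1.23 x 10^-9

BaCO3(s) ⇌ Ba^2+ + CO3^2-
If s mol/L of BaCO3 dissolves, [Ba^2+] = s and [CO3^2-] = s.
Ksp = [Ba^2+][CO3^2-]
Ksp = (s)(s) = s^2
With s = 3.51 × 10^-5: Ksp = 1.23 x 10^-9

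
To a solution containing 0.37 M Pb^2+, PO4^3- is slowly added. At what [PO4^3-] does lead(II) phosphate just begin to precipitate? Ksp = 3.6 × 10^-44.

8.4 × 10^-22 M

Pb3(PO4)2(s) <=> 3 Pb^2+ + 2 PO4^3-
Ksp = [Pb^2+]^3[PO4^3-]^2
Precipitation begins when Q = Ksp. With [Pb^2+] = 0.37 M:
3.6 × 10^-44 = (0.37)^3 × [PO4^3-]^2
[PO4^3-] = (3.6 × 10^-44 / 5.07 × 10^-2)^(1/2) = 8.4 x 10^-22 M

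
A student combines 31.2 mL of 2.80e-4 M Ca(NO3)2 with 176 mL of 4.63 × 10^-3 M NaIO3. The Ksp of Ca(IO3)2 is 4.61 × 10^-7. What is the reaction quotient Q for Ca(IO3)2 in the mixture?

Q = 6.52e-10

Total volume = 31.2 + 176 = 207.2 mL.
[Ca^2+] = 2.80 × 10^-4 × (31.2/207.2) = 4.216 x 10^-5 M
[IO3^-] = 4.63 × 10^-3 × (176/207.2) = 3.933 × 10^-3 M
Ca(IO3)2(s) ⇌ Ca^2+ + 2 IO3^-, so Q = [Ca^2+][IO3^-]^2
Q = (4.216 x 10^-5)(3.933 × 10^-3)^2 = 6.52 × 10^-10
Q < Ksp, so no precipitate of Ca(IO3)2 forms.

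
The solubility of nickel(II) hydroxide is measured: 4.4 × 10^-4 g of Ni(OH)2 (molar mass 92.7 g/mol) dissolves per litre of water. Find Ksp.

Molar solubility s = (4.4 × 10^-4 g/L) / (92.7 g/mol) = 4.75 x 10^-6 M.
Ni(OH)2(s) ⇌ Ni^2+(aq) + 2 OH^-(aq)
Let s = molar solubility. Then [Ni^2+] = s and [OH^-] = 2s.
Ksp = [Ni^2+][OH^-]^2
Ksp = s(2s)^2 = 4s^3
With s = 4.75 x 10^-6: Ksp = 4.3 × 10^-16

4.3 × 10^-16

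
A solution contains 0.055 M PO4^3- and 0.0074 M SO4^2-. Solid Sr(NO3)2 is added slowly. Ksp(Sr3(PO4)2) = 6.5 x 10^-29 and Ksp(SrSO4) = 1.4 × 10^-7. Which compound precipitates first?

Sr3(PO4)2

Precipitation of each salt starts when its ion product equals its Ksp.
For Sr3(PO4)2: 6.5 x 10^-29 = (0.055)^2 × [Sr^2+]^3  ⇒  [Sr^2+] = 2.8 × 10^-9 M.
For SrSO4: 1.4 × 10^-7 = 0.0074 × [Sr^2+]  ⇒  [Sr^2+] = 1.9 × 10^-5 M.
The salt with the lower threshold [Sr^2+] precipitates first: Sr3(PO4)2.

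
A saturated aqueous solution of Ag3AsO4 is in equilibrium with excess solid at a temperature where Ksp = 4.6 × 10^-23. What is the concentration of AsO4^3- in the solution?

[AsO4^3-] = 1.1e-6 M

Ag3AsO4(s) <=> 3 Ag^+(aq) + AsO4^3-(aq)
Ksp = [Ag^+]^3[AsO4^3-]
For each mole of Ag3AsO4 that dissolves: [Ag^+] = 3s, [AsO4^3-] = s.
Ksp = (3s)^3s = 27s^4
s = (4.6 × 10^-23 / 27)^(1/4) = 1.14 × 10^-6 M
[AsO4^3-] = s = 1.1 × 10^-6 M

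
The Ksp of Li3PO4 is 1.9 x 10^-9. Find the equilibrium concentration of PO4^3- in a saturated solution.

Li3PO4(s) <=> 3 Li^+ + PO4^3-
Ksp = [Li^+]^3[PO4^3-]
Let s = molar solubility. Then [Li^+] = 3s and [PO4^3-] = s.
Ksp = (3s)^3s = 27s^4
s^4 = 1.9 x 10^-9 / 27, so s = 2.90 x 10^-3 M
[PO4^3-] = s = 2.9 × 10^-3 M

[PO4^3-] = 2.9e-3 M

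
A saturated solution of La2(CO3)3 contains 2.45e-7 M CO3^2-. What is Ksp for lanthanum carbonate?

3.92 x 10^-34

La2(CO3)3(s) <=> 2 La^3+ + 3 CO3^2-
Stoichiometry gives [La^3+] = (2/3)[CO3^2-] = 1.633 x 10^-7 M.
Ksp = [La^3+]^2[CO3^2-]^3
Ksp = (1.633 x 10^-7)^2 × (2.45 x 10^-7)^3 = 3.92 × 10^-34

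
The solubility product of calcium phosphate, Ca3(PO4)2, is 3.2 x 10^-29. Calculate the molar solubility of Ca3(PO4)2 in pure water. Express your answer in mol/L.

s = 7.8 x 10^-7 M

Ca3(PO4)2(s) ⇌ 3 Ca^2+ + 2 PO4^3-
Ksp = [Ca^2+]^3[PO4^3-]^2
With molar solubility s: [Ca^2+] = 3s, [PO4^3-] = 2s.
Ksp = (3s)^3(2s)^2 = 108s^5
s^5 = 3.2 x 10^-29 / 108, so s = 7.8 x 10^-7 M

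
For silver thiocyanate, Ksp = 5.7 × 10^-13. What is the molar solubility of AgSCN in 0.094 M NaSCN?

s ≈ 6.1 × 10^-12 M

AgSCN(s) ⇌ Ag^+(aq) + SCN^-(aq)
Ksp = [Ag^+][SCN^-]
Let s = moles of AgSCN that dissolve per litre. [Ag^+] = s, [SCN^-] = 0.094 + s ≈ 0.094 (since SCN^- from NaSCN dominates).
Ksp ≈ s × 0.094
s = 6.1 × 10^-12 M
Check: s = 6.1 x 10^-12 ≪ 0.094, so the approximation is valid.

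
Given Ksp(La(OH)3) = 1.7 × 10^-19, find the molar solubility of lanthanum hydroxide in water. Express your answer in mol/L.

La(OH)3(s) <=> La^3+(aq) + 3 OH^-(aq)
Ksp = [La^3+][OH^-]^3
Let s = molar solubility. Then [La^3+] = s and [OH^-] = 3s.
Substituting: Ksp = s(3s)^3 = 27s^4
Solving, s = (1.7 × 10^-19/27)^(1/4) = 8.9 x 10^-6 M

8.9e-6 M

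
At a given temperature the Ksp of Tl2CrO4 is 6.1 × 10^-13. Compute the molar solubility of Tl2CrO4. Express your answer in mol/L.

s = 5.3 x 10^-5 M

Tl2CrO4(s) <=> 2 Tl^+(aq) + CrO4^2-(aq)
Ksp = [Tl^+]^2[CrO4^2-]
With molar solubility s: [Tl^+] = 2s, [CrO4^2-] = s.
Substituting: Ksp = (2s)^2s = 4s^3
s = (6.1 × 10^-13 / 4)^(1/3) = 5.3 x 10^-5 M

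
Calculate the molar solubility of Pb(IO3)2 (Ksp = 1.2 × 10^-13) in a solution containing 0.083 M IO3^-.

s = 1.7 × 10^-11 M

Pb(IO3)2(s) ⇌ Pb^2+(aq) + 2 IO3^-(aq)
Ksp = [Pb^2+][IO3^-]^2
If s mol/L dissolves here, [Pb^2+] = s, [IO3^-] = 0.083 + 2s ≈ 0.083 (Ksp is small, so little additional dissolves).
Ksp ≈ s × (0.083)^2
s = 1.7 × 10^-11 M
Check: 2s = 3.5 x 10^-11 ≪ 0.083, so the approximation is valid.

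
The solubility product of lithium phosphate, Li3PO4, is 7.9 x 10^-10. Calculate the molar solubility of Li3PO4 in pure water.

Li3PO4(s) ⇌ 3 Li^+ + PO4^3-
Ksp = [Li^+]^3[PO4^3-]
If s mol/L of Li3PO4 dissolves, [Li^+] = 3s and [PO4^3-] = s.
Ksp = (3s)^3s = 27s^4
s^4 = 7.9 x 10^-10 / 27, so s = 2.3 x 10^-3 M

s = 2.3 x 10^-3 M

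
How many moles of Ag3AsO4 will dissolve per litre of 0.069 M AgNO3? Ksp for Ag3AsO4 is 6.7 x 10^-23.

Ag3AsO4(s) ⇌ 3 Ag^+(aq) + AsO4^3-(aq)
Ksp = [Ag^+]^3[AsO4^3-]
Let s = moles of Ag3AsO4 that dissolve per litre. [Ag^+] = 0.069 + 3s ≈ 0.069, [AsO4^3-] = s (since Ag^+ from AgNO3 dominates).
Ksp ≈ (0.069)^3 × s
s = 2.0 x 10^-19 M
Check: 3s = 6.1 x 10^-19 ≪ 0.069, so the approximation is valid.

2.0 × 10^-19 M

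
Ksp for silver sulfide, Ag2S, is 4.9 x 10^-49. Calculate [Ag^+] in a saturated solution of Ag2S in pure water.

Ag2S(s) <=> 2 Ag^+(aq) + S^2-(aq)
Ksp = [Ag^+]^2[S^2-]
For each mole of Ag2S that dissolves: [Ag^+] = 2s, [S^2-] = s.
Ksp = (2s)^2s = 4s^3
s^3 = 4.9 x 10^-49 / 4, so s = 4.97 × 10^-17 M
[Ag^+] = 2s = 9.9 × 10^-17 M

9.9 × 10^-17 M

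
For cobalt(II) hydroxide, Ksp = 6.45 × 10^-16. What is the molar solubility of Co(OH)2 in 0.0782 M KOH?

s ≈ 1.05e-13 M

Co(OH)2(s) ⇌ Co^2+(aq) + 2 OH^-(aq)
Ksp = [Co^2+][OH^-]^2
Let s = moles of Co(OH)2 that dissolve per litre. [Co^2+] = s, [OH^-] = 0.0782 + 2s ≈ 0.0782 (Ksp is small, so little additional dissolves).
Ksp ≈ s × (0.0782)^2
s = 1.05 x 10^-13 M
Check: 2s = 2.1 × 10^-13 ≪ 0.0782, so the approximation is valid.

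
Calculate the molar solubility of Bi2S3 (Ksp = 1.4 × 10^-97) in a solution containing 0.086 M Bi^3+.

s ≈ 8.9 × 10^-33 M

Bi2S3(s) ⇌ 2 Bi^3+(aq) + 3 S^2-(aq)
Ksp = [Bi^3+]^2[S^2-]^3
If s mol/L dissolves here, [Bi^3+] = 0.086 + 2s ≈ 0.086, [S^2-] = 3s (Ksp is small, so little additional dissolves).
Ksp ≈ (0.086)^2 × (3s)^3
s = 8.9 × 10^-33 M
Check: 2s = 1.8 × 10^-32 ≪ 0.086, so the approximation is valid.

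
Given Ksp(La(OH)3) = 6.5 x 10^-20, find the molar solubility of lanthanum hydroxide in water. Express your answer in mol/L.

La(OH)3(s) ⇌ La^3+ + 3 OH^-
Ksp = [La^3+][OH^-]^3
With molar solubility s: [La^3+] = s, [OH^-] = 3s.
Ksp = s(3s)^3 = 27s^4
Solving, s = (6.5 x 10^-20/27)^(1/4) = 7.0 × 10^-6 M

7.0e-6 M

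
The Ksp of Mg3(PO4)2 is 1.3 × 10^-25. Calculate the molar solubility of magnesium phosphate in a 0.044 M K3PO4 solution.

Mg3(PO4)2(s) ⇌ 3 Mg^2+(aq) + 2 PO4^3-(aq)
Ksp = [Mg^2+]^3[PO4^3-]^2
Let s = moles of Mg3(PO4)2 that dissolve per litre. [Mg^2+] = 3s, [PO4^3-] = 0.044 + 2s ≈ 0.044 (since PO4^3- from K3PO4 dominates).
Ksp ≈ (3s)^3 × (0.044)^2
s = 1.4 × 10^-8 M
Check: 2s = 2.7 × 10^-8 ≪ 0.044, so the approximation is valid.

1.4e-8 M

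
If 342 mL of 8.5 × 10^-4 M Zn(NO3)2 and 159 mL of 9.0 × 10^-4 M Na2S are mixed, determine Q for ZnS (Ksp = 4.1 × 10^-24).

Total volume = 342 + 159 = 501 mL.
[Zn^2+] = 8.5 × 10^-4 × (342/501) = 5.80 × 10^-4 M
[S^2-] = 9.0 × 10^-4 × (159/501) = 2.86 x 10^-4 M
ZnS(s) ⇌ Zn^2+(aq) + S^2-(aq), so Q = [Zn^2+][S^2-]
Q = (5.80 × 10^-4)(2.86 × 10^-4) = 1.7 × 10^-7
Q > Ksp, so ZnS will precipitate.

1.7e-7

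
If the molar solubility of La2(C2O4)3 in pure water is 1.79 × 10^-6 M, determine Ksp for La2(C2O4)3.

Ksp = 1.98 × 10^-27

La2(C2O4)3(s) <=> 2 La^3+(aq) + 3 C2O4^2-(aq)
Let s = molar solubility. Then [La^3+] = 2s and [C2O4^2-] = 3s.
Ksp = [La^3+]^2[C2O4^2-]^3
Ksp = (2s)^2(3s)^3 = 108s^5
Ksp = 108 × (1.79 × 10^-6)^5 = 1.98 x 10^-27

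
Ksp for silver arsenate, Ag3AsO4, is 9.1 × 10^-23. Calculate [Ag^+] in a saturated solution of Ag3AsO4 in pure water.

[Ag^+] ≈ 4.1 × 10^-6 M

Ag3AsO4(s) <=> 3 Ag^+ + AsO4^3-
Ksp = [Ag^+]^3[AsO4^3-]
For each mole of Ag3AsO4 that dissolves: [Ag^+] = 3s, [AsO4^3-] = s.
Ksp = (3s)^3s = 27s^4
Solving, s = (9.1 × 10^-23/27)^(1/4) = 1.35 x 10^-6 M
[Ag^+] = 3s = 4.1 × 10^-6 M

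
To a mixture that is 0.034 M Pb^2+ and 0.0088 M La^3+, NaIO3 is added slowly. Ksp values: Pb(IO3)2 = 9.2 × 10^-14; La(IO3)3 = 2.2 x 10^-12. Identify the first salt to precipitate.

Pb(IO3)2

Precipitation of each salt starts when its ion product equals its Ksp.
For Pb(IO3)2: 9.2 × 10^-14 = 0.034 × [IO3^-]^2  ⇒  [IO3^-] = 1.6 × 10^-6 M.
For La(IO3)3: 2.2 x 10^-12 = 0.0088 × [IO3^-]^3  ⇒  [IO3^-] = 6.3 × 10^-4 M.
The salt with the lower threshold [IO3^-] precipitates first: Pb(IO3)2.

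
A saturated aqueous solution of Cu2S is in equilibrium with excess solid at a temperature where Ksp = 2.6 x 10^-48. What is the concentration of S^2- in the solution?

Cu2S(s) ⇌ 2 Cu^+ + S^2-
Ksp = [Cu^+]^2[S^2-]
Let s = molar solubility. Then [Cu^+] = 2s and [S^2-] = s.
Ksp = (2s)^2s = 4s^3
s = (2.6 x 10^-48 / 4)^(1/3) = 8.66 × 10^-17 M
[S^2-] = s = 8.7 × 10^-17 M

[S^2-] = 8.7e-17 M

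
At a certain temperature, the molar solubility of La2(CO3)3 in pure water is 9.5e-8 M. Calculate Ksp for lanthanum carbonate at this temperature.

La2(CO3)3(s) <=> 2 La^3+(aq) + 3 CO3^2-(aq)
With molar solubility s: [La^3+] = 2s, [CO3^2-] = 3s.
Ksp = [La^3+]^2[CO3^2-]^3
Ksp = (2s)^2(3s)^3 = 108s^5
With s = 9.5 × 10^-8: Ksp = 8.4 x 10^-34

8.4 × 10^-34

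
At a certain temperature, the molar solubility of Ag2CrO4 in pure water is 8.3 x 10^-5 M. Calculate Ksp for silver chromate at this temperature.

Ag2CrO4(s) ⇌ 2 Ag^+(aq) + CrO4^2-(aq)
For each mole of Ag2CrO4 that dissolves: [Ag^+] = 2s, [CrO4^2-] = s.
Ksp = [Ag^+]^2[CrO4^2-]
So Ksp = (2s)^2 × s = 4s^3
Ksp = 4 × (8.3 x 10^-5)^3 = 2.3 × 10^-12

Ksp ≈ 2.3 × 10^-12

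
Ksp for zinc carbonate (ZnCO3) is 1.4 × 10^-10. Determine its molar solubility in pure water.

ZnCO3(s) <=> Zn^2+ + CO3^2-
Ksp = [Zn^2+][CO3^2-]
With molar solubility s: [Zn^2+] = s, [CO3^2-] = s.
Ksp = (s)(s) = s^2
s = √(1.4 × 10^-10) = 1.2 × 10^-5 M

s = 1.2 × 10^-5 M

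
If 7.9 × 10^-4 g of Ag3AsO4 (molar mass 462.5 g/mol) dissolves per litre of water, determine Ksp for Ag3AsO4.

Ksp = 2.3 × 10^-22

Molar solubility s = (7.9 × 10^-4 g/L) / (462.5 g/mol) = 1.71 x 10^-6 M.
Ag3AsO4(s) <=> 3 Ag^+(aq) + AsO4^3-(aq)
If s mol/L of Ag3AsO4 dissolves, [Ag^+] = 3s and [AsO4^3-] = s.
Ksp = [Ag^+]^3[AsO4^3-]
So Ksp = (3s)^3 × s = 27s^4
With s = 1.71 × 10^-6: Ksp = 2.3 × 10^-22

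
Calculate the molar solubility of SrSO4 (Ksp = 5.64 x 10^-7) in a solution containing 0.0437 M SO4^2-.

SrSO4(s) <=> Sr^2+ + SO4^2-
Ksp = [Sr^2+][SO4^2-]
Let s = moles of SrSO4 that dissolve per litre. [Sr^2+] = s, [SO4^2-] = 0.0437 + s ≈ 0.0437 (since the SO4^2- already present dominates).
Ksp ≈ s × 0.0437
s = 1.29 × 10^-5 M
Check: s = 1.3 × 10^-5 ≪ 0.0437, so the approximation is valid.

s ≈ 1.29 × 10^-5 M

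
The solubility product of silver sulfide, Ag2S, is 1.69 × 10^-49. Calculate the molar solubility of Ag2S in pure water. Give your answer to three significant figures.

Ag2S(s) ⇌ 2 Ag^+ + S^2-
Ksp = [Ag^+]^2[S^2-]
Let s = molar solubility. Then [Ag^+] = 2s and [S^2-] = s.
Ksp = (2s)^2s = 4s^3
s = (1.69 × 10^-49 / 4)^(1/3) = 3.48 x 10^-17 M

s ≈ 3.48 × 10^-17 M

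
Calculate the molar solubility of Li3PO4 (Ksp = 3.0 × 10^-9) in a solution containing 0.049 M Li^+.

Li3PO4(s) <=> 3 Li^+(aq) + PO4^3-(aq)
Ksp = [Li^+]^3[PO4^3-]
If s mol/L dissolves here, [Li^+] = 0.049 + 3s ≈ 0.049, [PO4^3-] = s (since the Li^+ already present dominates).
Ksp ≈ (0.049)^3 × s
s = 2.5 × 10^-5 M
Check: 3s = 7.6 x 10^-5 ≪ 0.049, so the approximation is valid.

s ≈ 2.5 × 10^-5 M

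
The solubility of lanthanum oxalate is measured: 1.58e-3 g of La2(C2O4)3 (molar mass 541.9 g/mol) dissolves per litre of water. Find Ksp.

Molar solubility s = (1.58 x 10^-3 g/L) / (541.9 g/mol) = 2.916 x 10^-6 M.
La2(C2O4)3(s) <=> 2 La^3+(aq) + 3 C2O4^2-(aq)
If s mol/L of La2(C2O4)3 dissolves, [La^3+] = 2s and [C2O4^2-] = 3s.
Ksp = [La^3+]^2[C2O4^2-]^3
Substituting: Ksp = (2s)^2(3s)^3 = 108s^5
With s = 2.916 × 10^-6: Ksp = 2.28 × 10^-26

Ksp ≈ 2.28 × 10^-26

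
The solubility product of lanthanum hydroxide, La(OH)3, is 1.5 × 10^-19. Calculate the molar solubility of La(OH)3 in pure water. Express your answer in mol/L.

La(OH)3(s) ⇌ La^3+(aq) + 3 OH^-(aq)
Ksp = [La^3+][OH^-]^3
With molar solubility s: [La^3+] = s, [OH^-] = 3s.
Substituting: Ksp = s(3s)^3 = 27s^4
s^4 = 1.5 × 10^-19 / 27, so s = 8.6 × 10^-6 M

s = 8.6 × 10^-6 M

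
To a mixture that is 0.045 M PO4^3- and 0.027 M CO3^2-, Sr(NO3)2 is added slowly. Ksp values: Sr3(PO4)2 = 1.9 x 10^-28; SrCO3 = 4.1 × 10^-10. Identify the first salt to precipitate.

Sr3(PO4)2

Precipitation of each salt starts when its ion product equals its Ksp.
For Sr3(PO4)2: 1.9 x 10^-28 = (0.045)^2 × [Sr^2+]^3  ⇒  [Sr^2+] = 4.5 × 10^-9 M.
For SrCO3: 4.1 × 10^-10 = 0.027 × [Sr^2+]  ⇒  [Sr^2+] = 1.5 x 10^-8 M.
The salt with the lower threshold [Sr^2+] precipitates first: Sr3(PO4)2.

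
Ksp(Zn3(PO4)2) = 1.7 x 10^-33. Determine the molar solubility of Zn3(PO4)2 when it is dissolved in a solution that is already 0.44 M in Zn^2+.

s ≈ 7.1e-17 M

Zn3(PO4)2(s) ⇌ 3 Zn^2+ + 2 PO4^3-
Ksp = [Zn^2+]^3[PO4^3-]^2
Let s = moles of Zn3(PO4)2 that dissolve per litre. [Zn^2+] = 0.44 + 3s ≈ 0.44, [PO4^3-] = 2s (common-ion effect: Zn^2+ is already 0.44 M).
Ksp ≈ (0.44)^3 × (2s)^2
s = 7.1 x 10^-17 M
Check: 3s = 2.1 × 10^-16 ≪ 0.44, so the approximation is valid.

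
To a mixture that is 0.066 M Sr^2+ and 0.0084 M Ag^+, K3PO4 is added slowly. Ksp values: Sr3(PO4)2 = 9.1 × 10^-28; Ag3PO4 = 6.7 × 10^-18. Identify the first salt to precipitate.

Each salt begins to precipitate when Q = Ksp, i.e. when [PO4^3-] reaches its threshold.
For Sr3(PO4)2: 9.1 × 10^-28 = (0.066)^3 × [PO4^3-]^2  ⇒  [PO4^3-] = 1.8 x 10^-12 M.
For Ag3PO4: 6.7 × 10^-18 = (0.0084)^3 × [PO4^3-]  ⇒  [PO4^3-] = 1.1 × 10^-11 M.
The salt with the lower threshold [PO4^3-] precipitates first: Sr3(PO4)2.

Sr3(PO4)2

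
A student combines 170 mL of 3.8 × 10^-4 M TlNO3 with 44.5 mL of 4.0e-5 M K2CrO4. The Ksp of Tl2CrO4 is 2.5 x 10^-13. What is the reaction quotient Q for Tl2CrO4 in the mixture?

Q ≈ 7.5e-13

Total volume = 170 + 44.5 = 214.5 mL.
[Tl^+] = 3.8 × 10^-4 × (170/214.5) = 3.01 × 10^-4 M
[CrO4^2-] = 4.0 x 10^-5 × (44.5/214.5) = 8.30 × 10^-6 M
Tl2CrO4(s) ⇌ 2 Tl^+(aq) + CrO4^2-(aq), so Q = [Tl^+]^2[CrO4^2-]
Q = (3.01 × 10^-4)^2(8.30 x 10^-6) = 7.5 × 10^-13
Q > Ksp, so Tl2CrO4 will precipitate.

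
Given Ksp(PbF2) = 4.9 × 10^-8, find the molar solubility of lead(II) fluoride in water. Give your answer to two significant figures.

s = 2.3 x 10^-3 M

PbF2(s) <=> Pb^2+ + 2 F^-
Ksp = [Pb^2+][F^-]^2
For each mole of PbF2 that dissolves: [Pb^2+] = s, [F^-] = 2s.
Ksp = s(2s)^2 = 4s^3
Solving, s = (4.9 × 10^-8/4)^(1/3) = 2.3 × 10^-3 M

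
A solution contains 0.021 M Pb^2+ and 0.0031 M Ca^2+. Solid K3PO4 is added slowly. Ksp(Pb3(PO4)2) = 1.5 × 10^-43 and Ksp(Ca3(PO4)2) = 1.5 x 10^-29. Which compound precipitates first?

Precipitation of each salt starts when its ion product equals its Ksp.
For Pb3(PO4)2: 1.5 × 10^-43 = (0.021)^3 × [PO4^3-]^2  ⇒  [PO4^3-] = 1.3 × 10^-19 M.
For Ca3(PO4)2: 1.5 x 10^-29 = (0.0031)^3 × [PO4^3-]^2  ⇒  [PO4^3-] = 2.2 x 10^-11 M.
The salt with the lower threshold [PO4^3-] precipitates first: Pb3(PO4)2.

Pb3(PO4)2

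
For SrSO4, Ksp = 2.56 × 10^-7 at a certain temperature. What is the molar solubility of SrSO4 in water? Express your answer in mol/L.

s = 5.06 × 10^-4 M

SrSO4(s) <=> Sr^2+ + SO4^2-
Ksp = [Sr^2+][SO4^2-]
If s mol/L of SrSO4 dissolves, [Sr^2+] = s and [SO4^2-] = s.
Ksp = s × s = s^2
s = √(2.56 × 10^-7) = 5.06 × 10^-4 M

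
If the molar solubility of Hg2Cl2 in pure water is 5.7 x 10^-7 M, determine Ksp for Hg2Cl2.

Hg2Cl2(s) <=> Hg2^2+(aq) + 2 Cl^-(aq)
With molar solubility s: [Hg2^2+] = s, [Cl^-] = 2s.
Ksp = [Hg2^2+][Cl^-]^2
Ksp = s(2s)^2 = 4s^3
With s = 5.7 x 10^-7: Ksp = 7.4 × 10^-19

Ksp ≈ 7.4 x 10^-19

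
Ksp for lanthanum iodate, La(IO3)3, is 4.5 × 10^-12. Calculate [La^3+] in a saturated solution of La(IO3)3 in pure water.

La(IO3)3(s) ⇌ La^3+(aq) + 3 IO3^-(aq)
Ksp = [La^3+][IO3^-]^3
If s mol/L of La(IO3)3 dissolves, [La^3+] = s and [IO3^-] = 3s.
Ksp = s(3s)^3 = 27s^4
Solving, s = (4.5 × 10^-12/27)^(1/4) = 6.39 x 10^-4 M
[La^3+] = s = 6.4 x 10^-4 M

[La^3+] ≈ 6.4 × 10^-4 M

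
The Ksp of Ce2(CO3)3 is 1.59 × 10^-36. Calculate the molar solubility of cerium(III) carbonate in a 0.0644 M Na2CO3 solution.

s ≈ 3.86e-17 M

Ce2(CO3)3(s) <=> 2 Ce^3+(aq) + 3 CO3^2-(aq)
Ksp = [Ce^3+]^2[CO3^2-]^3
Let s = moles of Ce2(CO3)3 that dissolve per litre. [Ce^3+] = 2s, [CO3^2-] = 0.0644 + 3s ≈ 0.0644 (common-ion effect: CO3^2- is already 0.0644 M).
Ksp ≈ (2s)^2 × (0.0644)^3
s = 3.86 × 10^-17 M
Check: 3s = 1.2 × 10^-16 ≪ 0.0644, so the approximation is valid.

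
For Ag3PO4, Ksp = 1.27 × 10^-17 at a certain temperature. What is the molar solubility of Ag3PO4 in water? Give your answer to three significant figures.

Ag3PO4(s) <=> 3 Ag^+ + PO4^3-
Ksp = [Ag^+]^3[PO4^3-]
With molar solubility s: [Ag^+] = 3s, [PO4^3-] = s.
Ksp = (3s)^3s = 27s^4
s^4 = 1.27 × 10^-17 / 27, so s = 2.62 × 10^-5 M

2.62 x 10^-5 M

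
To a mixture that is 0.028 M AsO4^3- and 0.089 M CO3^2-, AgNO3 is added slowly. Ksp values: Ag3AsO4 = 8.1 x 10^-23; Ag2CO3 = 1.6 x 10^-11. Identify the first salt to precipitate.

Ag3AsO4

Precipitation of each salt starts when its ion product equals its Ksp.
For Ag3AsO4: 8.1 x 10^-23 = 0.028 × [Ag^+]^3  ⇒  [Ag^+] = 1.4 × 10^-7 M.
For Ag2CO3: 1.6 x 10^-11 = 0.089 × [Ag^+]^2  ⇒  [Ag^+] = 1.3 x 10^-5 M.
The salt with the lower threshold [Ag^+] precipitates first: Ag3AsO4.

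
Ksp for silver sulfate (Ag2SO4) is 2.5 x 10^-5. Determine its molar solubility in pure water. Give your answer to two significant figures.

s = 0.018 M

Ag2SO4(s) ⇌ 2 Ag^+(aq) + SO4^2-(aq)
Ksp = [Ag^+]^2[SO4^2-]
With molar solubility s: [Ag^+] = 2s, [SO4^2-] = s.
Substituting: Ksp = (2s)^2s = 4s^3
s^3 = 2.5 x 10^-5 / 4, so s = 1.8 x 10^-2 M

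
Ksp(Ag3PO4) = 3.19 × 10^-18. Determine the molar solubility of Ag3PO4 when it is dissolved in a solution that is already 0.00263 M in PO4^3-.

Ag3PO4(s) <=> 3 Ag^+(aq) + PO4^3-(aq)
Ksp = [Ag^+]^3[PO4^3-]
Let s be the molar solubility in this solution. [Ag^+] = 3s, [PO4^3-] = 0.00263 + s ≈ 0.00263 (common-ion effect: PO4^3- is already 0.00263 M).
Ksp ≈ (3s)^3 × 0.00263
s = 3.55 x 10^-6 M
Check: s = 3.6 x 10^-6 ≪ 0.00263, so the approximation is valid.

s = 3.55e-6 M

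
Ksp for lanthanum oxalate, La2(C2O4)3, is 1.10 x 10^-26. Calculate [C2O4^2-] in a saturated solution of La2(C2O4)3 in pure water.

La2(C2O4)3(s) <=> 2 La^3+(aq) + 3 C2O4^2-(aq)
Ksp = [La^3+]^2[C2O4^2-]^3
For each mole of La2(C2O4)3 that dissolves: [La^3+] = 2s, [C2O4^2-] = 3s.
Substituting: Ksp = (2s)^2(3s)^3 = 108s^5
Solving, s = (1.10 x 10^-26/108)^(1/5) = 2.521 × 10^-6 M
[C2O4^2-] = 3s = 7.56 x 10^-6 M

[C2O4^2-] ≈ 7.56 × 10^-6 M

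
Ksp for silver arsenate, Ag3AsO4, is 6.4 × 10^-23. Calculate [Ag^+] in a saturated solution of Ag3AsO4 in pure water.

Ag3AsO4(s) ⇌ 3 Ag^+ + AsO4^3-
Ksp = [Ag^+]^3[AsO4^3-]
With molar solubility s: [Ag^+] = 3s, [AsO4^3-] = s.
Substituting: Ksp = (3s)^3s = 27s^4
Solving, s = (6.4 × 10^-23/27)^(1/4) = 1.24 × 10^-6 M
[Ag^+] = 3s = 3.7 × 10^-6 M

3.7 × 10^-6 M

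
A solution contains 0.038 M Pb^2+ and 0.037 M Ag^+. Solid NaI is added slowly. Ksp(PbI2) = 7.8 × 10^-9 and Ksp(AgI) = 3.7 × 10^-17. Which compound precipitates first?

Precipitation of each salt starts when its ion product equals its Ksp.
For PbI2: 7.8 × 10^-9 = 0.038 × [I^-]^2  ⇒  [I^-] = 4.5 × 10^-4 M.
For AgI: 3.7 × 10^-17 = 0.037 × [I^-]  ⇒  [I^-] = 1.0 × 10^-15 M.
The salt with the lower threshold [I^-] precipitates first: AgI.

AgI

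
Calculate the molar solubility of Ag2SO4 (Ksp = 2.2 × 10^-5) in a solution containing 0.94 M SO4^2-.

s = 2.4e-3 M

Ag2SO4(s) ⇌ 2 Ag^+(aq) + SO4^2-(aq)
Ksp = [Ag^+]^2[SO4^2-]
Let s = moles of Ag2SO4 that dissolve per litre. [Ag^+] = 2s, [SO4^2-] = 0.94 + s ≈ 0.94 (since the SO4^2- already present dominates).
Ksp ≈ (2s)^2 × 0.94
s = 2.4 x 10^-3 M
Check: s = 2.4 × 10^-3 ≪ 0.94, so the approximation is valid.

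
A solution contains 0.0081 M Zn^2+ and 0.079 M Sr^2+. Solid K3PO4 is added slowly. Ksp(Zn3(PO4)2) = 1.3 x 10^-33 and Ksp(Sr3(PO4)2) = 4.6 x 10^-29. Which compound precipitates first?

Precipitation of each salt starts when its ion product equals its Ksp.
For Zn3(PO4)2: 1.3 x 10^-33 = (0.0081)^3 × [PO4^3-]^2  ⇒  [PO4^3-] = 4.9 × 10^-14 M.
For Sr3(PO4)2: 4.6 x 10^-29 = (0.079)^3 × [PO4^3-]^2  ⇒  [PO4^3-] = 3.1 × 10^-13 M.
The salt with the lower threshold [PO4^3-] precipitates first: Zn3(PO4)2.

Zn3(PO4)2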